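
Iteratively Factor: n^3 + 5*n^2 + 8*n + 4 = (n + 2)*(n^2 + 3*n + 2) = (n + 2)^2*(n + 1)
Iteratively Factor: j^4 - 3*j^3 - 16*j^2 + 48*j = (j)*(j^3 - 3*j^2 - 16*j + 48) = j*(j + 4)*(j^2 - 7*j + 12) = j*(j - 4)*(j + 4)*(j - 3)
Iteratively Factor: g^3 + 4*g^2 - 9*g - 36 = (g - 3)*(g^2 + 7*g + 12) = (g - 3)*(g + 3)*(g + 4)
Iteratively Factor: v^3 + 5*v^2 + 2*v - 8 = (v + 4)*(v^2 + v - 2) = (v - 1)*(v + 4)*(v + 2)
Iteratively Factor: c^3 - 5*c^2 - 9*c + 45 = (c + 3)*(c^2 - 8*c + 15) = (c - 5)*(c + 3)*(c - 3)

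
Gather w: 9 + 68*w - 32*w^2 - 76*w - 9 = -32*w^2 - 8*w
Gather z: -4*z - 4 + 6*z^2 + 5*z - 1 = 6*z^2 + z - 5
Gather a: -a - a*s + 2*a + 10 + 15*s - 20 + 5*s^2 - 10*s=a*(1 - s) + 5*s^2 + 5*s - 10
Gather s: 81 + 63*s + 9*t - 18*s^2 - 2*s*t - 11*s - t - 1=-18*s^2 + s*(52 - 2*t) + 8*t + 80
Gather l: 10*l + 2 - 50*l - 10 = -40*l - 8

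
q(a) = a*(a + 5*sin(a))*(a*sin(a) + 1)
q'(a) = a*(a + 5*sin(a))*(a*cos(a) + sin(a)) + a*(a*sin(a) + 1)*(5*cos(a) + 1) + (a + 5*sin(a))*(a*sin(a) + 1) = a^3*cos(a) + 3*a^2*sin(a) + 5*a^2*sin(2*a) + 5*a*cos(a) - 5*a*cos(2*a) + 7*a + 5*sin(a)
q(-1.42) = 21.72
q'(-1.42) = -32.13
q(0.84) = 6.23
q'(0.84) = 18.34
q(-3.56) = -2.43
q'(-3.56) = 14.92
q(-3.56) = -2.43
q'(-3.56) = 14.92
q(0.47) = 1.56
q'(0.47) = 7.55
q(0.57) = 2.44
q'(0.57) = 10.06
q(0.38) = 0.97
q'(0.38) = 5.61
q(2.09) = 37.83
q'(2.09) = 7.12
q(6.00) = -18.68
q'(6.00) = 124.73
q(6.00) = -18.68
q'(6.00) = 124.73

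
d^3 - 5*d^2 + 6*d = d*(d - 3)*(d - 2)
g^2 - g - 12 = (g - 4)*(g + 3)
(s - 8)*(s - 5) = s^2 - 13*s + 40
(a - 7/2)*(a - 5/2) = a^2 - 6*a + 35/4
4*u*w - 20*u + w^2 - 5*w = (4*u + w)*(w - 5)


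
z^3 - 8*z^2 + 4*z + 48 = (z - 6)*(z - 4)*(z + 2)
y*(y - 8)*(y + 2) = y^3 - 6*y^2 - 16*y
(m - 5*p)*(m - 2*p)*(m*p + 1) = m^3*p - 7*m^2*p^2 + m^2 + 10*m*p^3 - 7*m*p + 10*p^2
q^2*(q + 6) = q^3 + 6*q^2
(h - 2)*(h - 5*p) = h^2 - 5*h*p - 2*h + 10*p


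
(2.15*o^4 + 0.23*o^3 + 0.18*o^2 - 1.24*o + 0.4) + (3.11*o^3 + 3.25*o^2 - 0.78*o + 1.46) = 2.15*o^4 + 3.34*o^3 + 3.43*o^2 - 2.02*o + 1.86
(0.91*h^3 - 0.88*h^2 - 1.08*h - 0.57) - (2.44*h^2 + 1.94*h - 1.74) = 0.91*h^3 - 3.32*h^2 - 3.02*h + 1.17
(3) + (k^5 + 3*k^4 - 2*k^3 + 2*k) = k^5 + 3*k^4 - 2*k^3 + 2*k + 3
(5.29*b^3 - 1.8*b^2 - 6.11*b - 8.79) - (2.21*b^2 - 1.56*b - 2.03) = 5.29*b^3 - 4.01*b^2 - 4.55*b - 6.76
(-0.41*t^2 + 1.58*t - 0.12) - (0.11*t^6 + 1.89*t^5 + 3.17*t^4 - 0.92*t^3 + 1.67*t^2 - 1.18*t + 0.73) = -0.11*t^6 - 1.89*t^5 - 3.17*t^4 + 0.92*t^3 - 2.08*t^2 + 2.76*t - 0.85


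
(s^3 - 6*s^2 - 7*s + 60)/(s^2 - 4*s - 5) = (s^2 - s - 12)/(s + 1)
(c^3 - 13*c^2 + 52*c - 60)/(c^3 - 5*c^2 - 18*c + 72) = (c^2 - 7*c + 10)/(c^2 + c - 12)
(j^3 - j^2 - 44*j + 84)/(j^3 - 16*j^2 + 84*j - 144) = (j^2 + 5*j - 14)/(j^2 - 10*j + 24)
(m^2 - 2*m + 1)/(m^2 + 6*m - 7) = (m - 1)/(m + 7)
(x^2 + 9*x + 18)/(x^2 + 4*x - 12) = (x + 3)/(x - 2)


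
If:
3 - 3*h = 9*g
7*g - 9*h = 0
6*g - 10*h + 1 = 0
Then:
No Solution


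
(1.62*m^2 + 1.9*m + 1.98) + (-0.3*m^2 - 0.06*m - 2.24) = 1.32*m^2 + 1.84*m - 0.26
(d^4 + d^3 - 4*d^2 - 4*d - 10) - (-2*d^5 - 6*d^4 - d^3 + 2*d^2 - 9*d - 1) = 2*d^5 + 7*d^4 + 2*d^3 - 6*d^2 + 5*d - 9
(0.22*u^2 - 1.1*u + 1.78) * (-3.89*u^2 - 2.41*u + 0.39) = -0.8558*u^4 + 3.7488*u^3 - 4.1874*u^2 - 4.7188*u + 0.6942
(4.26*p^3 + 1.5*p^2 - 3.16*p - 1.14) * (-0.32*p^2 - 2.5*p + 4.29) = -1.3632*p^5 - 11.13*p^4 + 15.5366*p^3 + 14.6998*p^2 - 10.7064*p - 4.8906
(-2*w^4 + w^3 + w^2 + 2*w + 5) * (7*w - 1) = -14*w^5 + 9*w^4 + 6*w^3 + 13*w^2 + 33*w - 5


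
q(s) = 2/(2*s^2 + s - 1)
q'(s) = 2*(-4*s - 1)/(2*s^2 + s - 1)^2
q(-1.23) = 2.51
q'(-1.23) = 12.38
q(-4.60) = 0.05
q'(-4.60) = 0.03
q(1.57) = 0.36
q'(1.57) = -0.48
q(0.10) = -2.27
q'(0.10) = -3.62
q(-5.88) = 0.03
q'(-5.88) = 0.01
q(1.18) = 0.67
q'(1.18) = -1.30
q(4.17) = 0.05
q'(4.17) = -0.02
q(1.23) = 0.61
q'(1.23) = -1.12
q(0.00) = -2.00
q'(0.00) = -2.00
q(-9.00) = 0.01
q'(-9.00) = 0.00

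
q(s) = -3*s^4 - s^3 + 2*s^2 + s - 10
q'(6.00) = -2675.00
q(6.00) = -4036.00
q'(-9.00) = 8470.00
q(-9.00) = -18811.00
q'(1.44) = -35.29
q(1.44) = -20.30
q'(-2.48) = 155.66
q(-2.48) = -98.41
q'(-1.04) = 7.09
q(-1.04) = -11.26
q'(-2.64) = 190.33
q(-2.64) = -126.03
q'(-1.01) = 6.26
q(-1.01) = -11.06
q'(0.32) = 1.58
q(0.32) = -9.54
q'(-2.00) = 77.00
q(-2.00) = -44.00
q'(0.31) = 1.59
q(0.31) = -9.56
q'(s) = -12*s^3 - 3*s^2 + 4*s + 1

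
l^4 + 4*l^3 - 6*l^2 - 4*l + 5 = (l - 1)^2*(l + 1)*(l + 5)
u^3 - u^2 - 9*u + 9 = (u - 3)*(u - 1)*(u + 3)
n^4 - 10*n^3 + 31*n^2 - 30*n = n*(n - 5)*(n - 3)*(n - 2)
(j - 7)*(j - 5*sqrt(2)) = j^2 - 5*sqrt(2)*j - 7*j + 35*sqrt(2)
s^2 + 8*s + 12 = (s + 2)*(s + 6)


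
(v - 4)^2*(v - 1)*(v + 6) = v^4 - 3*v^3 - 30*v^2 + 128*v - 96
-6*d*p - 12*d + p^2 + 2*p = (-6*d + p)*(p + 2)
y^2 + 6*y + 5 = (y + 1)*(y + 5)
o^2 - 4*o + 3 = (o - 3)*(o - 1)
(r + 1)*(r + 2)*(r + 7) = r^3 + 10*r^2 + 23*r + 14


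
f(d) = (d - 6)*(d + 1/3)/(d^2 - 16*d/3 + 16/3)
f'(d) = (16/3 - 2*d)*(d - 6)*(d + 1/3)/(d^2 - 16*d/3 + 16/3)^2 + (d - 6)/(d^2 - 16*d/3 + 16/3) + (d + 1/3)/(d^2 - 16*d/3 + 16/3) = (3*d^2 + 132*d - 368)/(9*d^4 - 96*d^3 + 352*d^2 - 512*d + 256)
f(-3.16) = 0.80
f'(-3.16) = -0.08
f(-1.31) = 0.51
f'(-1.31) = -0.30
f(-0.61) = 0.20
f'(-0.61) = -0.62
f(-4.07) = 0.86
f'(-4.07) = -0.05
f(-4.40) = 0.88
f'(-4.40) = -0.04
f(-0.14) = -0.19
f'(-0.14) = -1.15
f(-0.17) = -0.16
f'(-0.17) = -1.10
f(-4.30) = 0.87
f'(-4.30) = -0.04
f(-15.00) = 0.99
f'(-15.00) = 0.00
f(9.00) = 0.73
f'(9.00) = 0.08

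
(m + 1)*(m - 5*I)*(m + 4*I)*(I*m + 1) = I*m^4 + 2*m^3 + I*m^3 + 2*m^2 + 19*I*m^2 + 20*m + 19*I*m + 20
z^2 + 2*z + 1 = (z + 1)^2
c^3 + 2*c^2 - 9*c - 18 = (c - 3)*(c + 2)*(c + 3)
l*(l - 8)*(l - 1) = l^3 - 9*l^2 + 8*l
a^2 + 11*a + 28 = (a + 4)*(a + 7)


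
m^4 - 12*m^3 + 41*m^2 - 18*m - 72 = (m - 6)*(m - 4)*(m - 3)*(m + 1)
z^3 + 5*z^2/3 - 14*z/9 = z*(z - 2/3)*(z + 7/3)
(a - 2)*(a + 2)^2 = a^3 + 2*a^2 - 4*a - 8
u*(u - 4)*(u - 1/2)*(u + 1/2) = u^4 - 4*u^3 - u^2/4 + u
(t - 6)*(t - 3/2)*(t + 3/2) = t^3 - 6*t^2 - 9*t/4 + 27/2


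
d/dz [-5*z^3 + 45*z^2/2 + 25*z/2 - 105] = -15*z^2 + 45*z + 25/2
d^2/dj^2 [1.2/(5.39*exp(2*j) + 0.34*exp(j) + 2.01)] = (1.2*(10.78*exp(j) + 0.34)*(21.56*exp(j) + 0.68)*exp(j) - (25.872*exp(j) + 0.408)*(5.39*exp(2*j) + 0.34*exp(j) + 2.01))*exp(j)/(5.39*exp(2*j) + 0.34*exp(j) + 2.01)^3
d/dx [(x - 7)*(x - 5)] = 2*x - 12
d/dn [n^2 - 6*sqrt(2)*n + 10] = 2*n - 6*sqrt(2)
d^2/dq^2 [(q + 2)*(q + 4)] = 2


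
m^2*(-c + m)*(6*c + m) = -6*c^2*m^2 + 5*c*m^3 + m^4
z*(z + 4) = z^2 + 4*z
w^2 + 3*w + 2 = (w + 1)*(w + 2)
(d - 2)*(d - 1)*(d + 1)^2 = d^4 - d^3 - 3*d^2 + d + 2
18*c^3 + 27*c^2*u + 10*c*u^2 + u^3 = (c + u)*(3*c + u)*(6*c + u)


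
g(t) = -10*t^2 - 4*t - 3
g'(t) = -20*t - 4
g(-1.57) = -21.37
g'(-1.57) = 27.40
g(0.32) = -5.30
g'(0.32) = -10.40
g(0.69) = -10.52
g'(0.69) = -17.80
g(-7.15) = -485.62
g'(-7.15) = 139.00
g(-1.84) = -29.50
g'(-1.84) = 32.80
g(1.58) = -34.28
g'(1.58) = -35.60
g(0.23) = -4.45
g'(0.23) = -8.60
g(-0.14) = -2.64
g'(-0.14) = -1.20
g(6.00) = -387.00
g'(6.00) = -124.00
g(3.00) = -105.00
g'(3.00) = -64.00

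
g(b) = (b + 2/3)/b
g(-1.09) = 0.39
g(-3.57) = 0.81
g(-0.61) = -0.09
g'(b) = 1/b - (b + 2/3)/b^2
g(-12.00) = 0.94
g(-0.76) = 0.12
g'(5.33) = -0.02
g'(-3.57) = -0.05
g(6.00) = 1.11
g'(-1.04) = -0.62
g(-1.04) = 0.36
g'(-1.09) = -0.56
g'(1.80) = -0.21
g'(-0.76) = -1.15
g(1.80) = 1.37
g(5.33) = 1.13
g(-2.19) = 0.70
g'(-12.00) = 0.00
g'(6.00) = -0.02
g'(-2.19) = -0.14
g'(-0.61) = -1.79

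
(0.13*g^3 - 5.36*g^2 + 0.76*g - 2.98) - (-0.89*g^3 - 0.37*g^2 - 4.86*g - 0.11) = 1.02*g^3 - 4.99*g^2 + 5.62*g - 2.87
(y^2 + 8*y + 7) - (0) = y^2 + 8*y + 7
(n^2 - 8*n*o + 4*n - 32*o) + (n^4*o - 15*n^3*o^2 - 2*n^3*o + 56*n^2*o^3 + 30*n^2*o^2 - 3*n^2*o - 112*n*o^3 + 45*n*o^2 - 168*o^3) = n^4*o - 15*n^3*o^2 - 2*n^3*o + 56*n^2*o^3 + 30*n^2*o^2 - 3*n^2*o + n^2 - 112*n*o^3 + 45*n*o^2 - 8*n*o + 4*n - 168*o^3 - 32*o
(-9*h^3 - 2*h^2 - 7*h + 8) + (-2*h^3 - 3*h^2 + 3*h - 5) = -11*h^3 - 5*h^2 - 4*h + 3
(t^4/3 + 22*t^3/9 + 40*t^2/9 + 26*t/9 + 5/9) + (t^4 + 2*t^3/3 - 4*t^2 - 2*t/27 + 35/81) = 4*t^4/3 + 28*t^3/9 + 4*t^2/9 + 76*t/27 + 80/81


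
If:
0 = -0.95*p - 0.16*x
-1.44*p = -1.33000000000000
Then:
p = 0.92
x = -5.48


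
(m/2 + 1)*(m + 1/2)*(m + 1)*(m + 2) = m^4/2 + 11*m^3/4 + 21*m^2/4 + 4*m + 1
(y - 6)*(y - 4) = y^2 - 10*y + 24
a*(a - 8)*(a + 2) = a^3 - 6*a^2 - 16*a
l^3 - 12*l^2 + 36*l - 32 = (l - 8)*(l - 2)^2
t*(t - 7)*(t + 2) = t^3 - 5*t^2 - 14*t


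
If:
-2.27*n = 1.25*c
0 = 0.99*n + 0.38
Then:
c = 0.70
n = -0.38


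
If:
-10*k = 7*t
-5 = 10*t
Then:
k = 7/20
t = -1/2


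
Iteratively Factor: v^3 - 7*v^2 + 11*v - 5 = (v - 5)*(v^2 - 2*v + 1) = (v - 5)*(v - 1)*(v - 1)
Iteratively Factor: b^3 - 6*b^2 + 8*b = (b - 2)*(b^2 - 4*b) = b*(b - 2)*(b - 4)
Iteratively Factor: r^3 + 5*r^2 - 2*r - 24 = (r + 4)*(r^2 + r - 6) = (r - 2)*(r + 4)*(r + 3)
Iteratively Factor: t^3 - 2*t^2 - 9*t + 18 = (t - 2)*(t^2 - 9) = (t - 3)*(t - 2)*(t + 3)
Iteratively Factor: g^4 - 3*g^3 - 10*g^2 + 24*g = (g)*(g^3 - 3*g^2 - 10*g + 24) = g*(g - 4)*(g^2 + g - 6) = g*(g - 4)*(g - 2)*(g + 3)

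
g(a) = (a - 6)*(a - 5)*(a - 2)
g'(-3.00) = 157.00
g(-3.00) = -360.00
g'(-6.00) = 316.00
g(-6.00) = -1056.00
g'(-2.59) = 139.46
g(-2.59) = -299.26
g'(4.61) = -4.10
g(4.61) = 1.41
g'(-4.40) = 224.48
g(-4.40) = -625.66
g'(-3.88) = 198.04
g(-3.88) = -515.88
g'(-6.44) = 343.86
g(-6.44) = -1201.13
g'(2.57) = 4.99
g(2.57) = 4.75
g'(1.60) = 18.08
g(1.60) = -5.98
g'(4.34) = -4.33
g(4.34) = 2.56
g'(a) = (a - 6)*(a - 5) + (a - 6)*(a - 2) + (a - 5)*(a - 2) = 3*a^2 - 26*a + 52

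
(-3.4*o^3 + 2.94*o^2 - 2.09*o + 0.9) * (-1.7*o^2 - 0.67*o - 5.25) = 5.78*o^5 - 2.72*o^4 + 19.4332*o^3 - 15.5647*o^2 + 10.3695*o - 4.725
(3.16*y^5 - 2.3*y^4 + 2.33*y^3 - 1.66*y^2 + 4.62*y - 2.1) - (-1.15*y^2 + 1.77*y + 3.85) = 3.16*y^5 - 2.3*y^4 + 2.33*y^3 - 0.51*y^2 + 2.85*y - 5.95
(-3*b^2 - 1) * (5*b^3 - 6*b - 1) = -15*b^5 + 13*b^3 + 3*b^2 + 6*b + 1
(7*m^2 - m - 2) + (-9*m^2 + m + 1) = -2*m^2 - 1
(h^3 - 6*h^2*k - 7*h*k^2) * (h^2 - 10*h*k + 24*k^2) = h^5 - 16*h^4*k + 77*h^3*k^2 - 74*h^2*k^3 - 168*h*k^4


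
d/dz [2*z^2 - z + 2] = 4*z - 1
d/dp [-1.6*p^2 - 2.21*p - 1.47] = -3.2*p - 2.21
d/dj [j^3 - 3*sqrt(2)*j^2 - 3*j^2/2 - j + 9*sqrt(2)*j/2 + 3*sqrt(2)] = 3*j^2 - 6*sqrt(2)*j - 3*j - 1 + 9*sqrt(2)/2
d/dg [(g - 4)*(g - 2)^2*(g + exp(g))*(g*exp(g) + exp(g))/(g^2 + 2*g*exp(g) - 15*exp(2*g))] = (g - 2)*(-2*(g - 4)*(g - 2)*(g + 1)*(g + exp(g))*(g*exp(g) + g - 15*exp(2*g) + exp(g)) + (g^2 + 2*g*exp(g) - 15*exp(2*g))*((g - 4)*(g - 2)*(g + 1)*(exp(g) + 1) + (g - 4)*(g - 2)*(g + 2)*(g + exp(g)) + 2*(g - 4)*(g + 1)*(g + exp(g)) + (g - 2)*(g + 1)*(g + exp(g))))*exp(g)/(g^2 + 2*g*exp(g) - 15*exp(2*g))^2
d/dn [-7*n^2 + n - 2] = 1 - 14*n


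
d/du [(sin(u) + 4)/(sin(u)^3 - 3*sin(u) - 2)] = 2*(-5*sin(u) + cos(u)^2 + 4)*cos(u)/((sin(u) - 2)^2*(sin(u) + 1)^3)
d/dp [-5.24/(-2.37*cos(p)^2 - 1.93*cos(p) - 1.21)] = (24.8376*cos(p) + 10.1132)*sin(p)/(2.37*cos(p)^2 + 1.93*cos(p) + 1.21)^2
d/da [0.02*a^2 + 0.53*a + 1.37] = 0.04*a + 0.53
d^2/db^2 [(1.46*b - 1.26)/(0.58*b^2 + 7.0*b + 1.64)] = ((1.16*b + 7.0)*(1.46*b - 1.26)*(2.32*b + 14.0) - (5.0808*b + 18.9784)*(0.58*b^2 + 7.0*b + 1.64))/(0.58*b^2 + 7.0*b + 1.64)^3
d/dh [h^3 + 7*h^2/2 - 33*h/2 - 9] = 3*h^2 + 7*h - 33/2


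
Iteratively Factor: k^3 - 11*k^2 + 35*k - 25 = (k - 1)*(k^2 - 10*k + 25) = (k - 5)*(k - 1)*(k - 5)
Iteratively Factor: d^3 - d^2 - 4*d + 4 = (d - 1)*(d^2 - 4) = (d - 2)*(d - 1)*(d + 2)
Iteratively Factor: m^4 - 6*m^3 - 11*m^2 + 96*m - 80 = (m - 5)*(m^3 - m^2 - 16*m + 16) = (m - 5)*(m + 4)*(m^2 - 5*m + 4) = (m - 5)*(m - 1)*(m + 4)*(m - 4)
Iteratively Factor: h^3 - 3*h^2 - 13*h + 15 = (h + 3)*(h^2 - 6*h + 5) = (h - 1)*(h + 3)*(h - 5)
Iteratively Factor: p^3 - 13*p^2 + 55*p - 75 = (p - 5)*(p^2 - 8*p + 15) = (p - 5)*(p - 3)*(p - 5)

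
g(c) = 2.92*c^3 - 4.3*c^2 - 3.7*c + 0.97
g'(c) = 8.76*c^2 - 8.6*c - 3.7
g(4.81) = 208.64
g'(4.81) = 157.61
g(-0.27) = 1.60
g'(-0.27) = -0.74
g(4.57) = 172.95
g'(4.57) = 139.95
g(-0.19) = 1.50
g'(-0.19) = -1.75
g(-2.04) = -34.17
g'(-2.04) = 50.30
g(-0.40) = 1.58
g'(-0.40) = 1.14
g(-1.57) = -15.12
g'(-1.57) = 31.39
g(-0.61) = 0.96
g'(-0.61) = 4.81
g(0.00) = 0.97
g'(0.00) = -3.70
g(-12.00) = -5619.59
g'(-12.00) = 1360.94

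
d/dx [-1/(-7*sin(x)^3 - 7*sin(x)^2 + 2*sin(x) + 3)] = (-21*sin(x)^2 - 14*sin(x) + 2)*cos(x)/(7*sin(x)^3 + 7*sin(x)^2 - 2*sin(x) - 3)^2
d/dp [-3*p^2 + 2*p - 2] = 2 - 6*p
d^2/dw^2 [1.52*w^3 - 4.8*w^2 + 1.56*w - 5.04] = 9.12*w - 9.6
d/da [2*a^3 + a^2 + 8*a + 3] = 6*a^2 + 2*a + 8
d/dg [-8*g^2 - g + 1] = -16*g - 1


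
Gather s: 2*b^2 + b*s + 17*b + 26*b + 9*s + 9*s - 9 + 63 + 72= 2*b^2 + 43*b + s*(b + 18) + 126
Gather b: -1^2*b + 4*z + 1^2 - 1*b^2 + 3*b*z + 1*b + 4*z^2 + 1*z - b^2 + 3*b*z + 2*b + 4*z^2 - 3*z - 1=-2*b^2 + b*(6*z + 2) + 8*z^2 + 2*z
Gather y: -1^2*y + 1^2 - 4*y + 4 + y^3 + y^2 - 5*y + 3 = y^3 + y^2 - 10*y + 8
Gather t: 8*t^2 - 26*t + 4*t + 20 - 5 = 8*t^2 - 22*t + 15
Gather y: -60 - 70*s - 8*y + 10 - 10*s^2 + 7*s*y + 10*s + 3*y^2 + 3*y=-10*s^2 - 60*s + 3*y^2 + y*(7*s - 5) - 50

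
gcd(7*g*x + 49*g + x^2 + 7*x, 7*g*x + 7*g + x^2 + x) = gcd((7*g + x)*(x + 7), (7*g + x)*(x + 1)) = 7*g + x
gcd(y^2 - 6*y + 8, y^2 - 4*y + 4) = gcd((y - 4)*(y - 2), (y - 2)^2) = y - 2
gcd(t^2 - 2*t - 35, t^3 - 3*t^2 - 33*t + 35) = t^2 - 2*t - 35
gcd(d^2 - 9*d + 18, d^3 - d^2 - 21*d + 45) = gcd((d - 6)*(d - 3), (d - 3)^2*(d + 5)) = d - 3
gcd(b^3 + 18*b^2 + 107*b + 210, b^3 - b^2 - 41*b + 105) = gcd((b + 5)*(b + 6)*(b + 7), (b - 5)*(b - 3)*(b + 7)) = b + 7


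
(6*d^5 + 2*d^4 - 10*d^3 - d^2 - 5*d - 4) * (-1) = -6*d^5 - 2*d^4 + 10*d^3 + d^2 + 5*d + 4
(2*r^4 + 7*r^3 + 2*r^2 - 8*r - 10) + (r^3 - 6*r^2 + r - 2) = 2*r^4 + 8*r^3 - 4*r^2 - 7*r - 12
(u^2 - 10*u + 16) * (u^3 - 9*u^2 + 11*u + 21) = u^5 - 19*u^4 + 117*u^3 - 233*u^2 - 34*u + 336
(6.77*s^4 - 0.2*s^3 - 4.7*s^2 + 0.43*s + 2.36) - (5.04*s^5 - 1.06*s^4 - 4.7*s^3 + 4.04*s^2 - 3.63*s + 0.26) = -5.04*s^5 + 7.83*s^4 + 4.5*s^3 - 8.74*s^2 + 4.06*s + 2.1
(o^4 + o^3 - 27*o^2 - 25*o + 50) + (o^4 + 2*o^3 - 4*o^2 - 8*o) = 2*o^4 + 3*o^3 - 31*o^2 - 33*o + 50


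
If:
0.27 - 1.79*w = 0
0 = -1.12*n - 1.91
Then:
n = -1.71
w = 0.15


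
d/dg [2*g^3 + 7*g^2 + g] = 6*g^2 + 14*g + 1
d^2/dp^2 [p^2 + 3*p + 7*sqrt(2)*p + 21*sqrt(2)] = 2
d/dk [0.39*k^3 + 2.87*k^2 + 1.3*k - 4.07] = 1.17*k^2 + 5.74*k + 1.3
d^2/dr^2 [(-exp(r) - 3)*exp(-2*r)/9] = (-exp(r) - 12)*exp(-2*r)/9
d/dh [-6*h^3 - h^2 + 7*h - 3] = -18*h^2 - 2*h + 7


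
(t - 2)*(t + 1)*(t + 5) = t^3 + 4*t^2 - 7*t - 10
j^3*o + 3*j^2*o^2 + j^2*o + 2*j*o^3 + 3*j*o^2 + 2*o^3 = (j + o)*(j + 2*o)*(j*o + o)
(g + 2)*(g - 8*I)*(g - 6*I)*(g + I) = g^4 + 2*g^3 - 13*I*g^3 - 34*g^2 - 26*I*g^2 - 68*g - 48*I*g - 96*I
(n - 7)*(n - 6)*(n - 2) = n^3 - 15*n^2 + 68*n - 84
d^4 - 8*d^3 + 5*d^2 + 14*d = d*(d - 7)*(d - 2)*(d + 1)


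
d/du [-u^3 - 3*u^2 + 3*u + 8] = -3*u^2 - 6*u + 3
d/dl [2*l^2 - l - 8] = 4*l - 1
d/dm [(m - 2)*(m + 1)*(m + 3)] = 3*m^2 + 4*m - 5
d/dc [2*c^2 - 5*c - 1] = 4*c - 5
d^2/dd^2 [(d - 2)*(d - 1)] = 2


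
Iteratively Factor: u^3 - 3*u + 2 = (u + 2)*(u^2 - 2*u + 1) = (u - 1)*(u + 2)*(u - 1)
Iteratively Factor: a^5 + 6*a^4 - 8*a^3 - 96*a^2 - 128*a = (a + 2)*(a^4 + 4*a^3 - 16*a^2 - 64*a) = a*(a + 2)*(a^3 + 4*a^2 - 16*a - 64) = a*(a - 4)*(a + 2)*(a^2 + 8*a + 16) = a*(a - 4)*(a + 2)*(a + 4)*(a + 4)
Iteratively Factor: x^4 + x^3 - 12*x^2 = (x - 3)*(x^3 + 4*x^2) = x*(x - 3)*(x^2 + 4*x) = x^2*(x - 3)*(x + 4)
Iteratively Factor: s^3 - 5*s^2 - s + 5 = (s - 1)*(s^2 - 4*s - 5) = (s - 5)*(s - 1)*(s + 1)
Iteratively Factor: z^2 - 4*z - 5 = (z + 1)*(z - 5)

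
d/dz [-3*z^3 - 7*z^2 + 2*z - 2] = -9*z^2 - 14*z + 2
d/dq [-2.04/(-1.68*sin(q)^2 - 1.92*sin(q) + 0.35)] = -(6.8544*sin(q) + 3.9168)*cos(q)/(1.68*sin(q)^2 + 1.92*sin(q) - 0.35)^2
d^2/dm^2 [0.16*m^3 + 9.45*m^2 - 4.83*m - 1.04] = 0.96*m + 18.9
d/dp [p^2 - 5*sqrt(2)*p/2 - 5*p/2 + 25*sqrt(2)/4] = 2*p - 5*sqrt(2)/2 - 5/2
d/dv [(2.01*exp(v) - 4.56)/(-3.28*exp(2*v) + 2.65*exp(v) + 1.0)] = (6.5928*exp(2*v) - 29.9136*exp(v) + 14.094)*exp(v)/(10.7584*exp(4*v) - 17.384*exp(3*v) + 0.4625*exp(2*v) + 5.3*exp(v) + 1.0)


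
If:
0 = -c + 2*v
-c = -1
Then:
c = 1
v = 1/2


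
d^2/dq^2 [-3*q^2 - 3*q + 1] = -6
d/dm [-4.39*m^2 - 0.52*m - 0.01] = -8.78*m - 0.52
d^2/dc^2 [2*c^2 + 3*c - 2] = 4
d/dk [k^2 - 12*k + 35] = 2*k - 12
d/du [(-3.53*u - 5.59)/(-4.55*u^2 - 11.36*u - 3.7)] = (16.0615*u^2 + 40.1008*u - (3.53*u + 5.59)*(9.1*u + 11.36) + 13.061)/(4.55*u^2 + 11.36*u + 3.7)^2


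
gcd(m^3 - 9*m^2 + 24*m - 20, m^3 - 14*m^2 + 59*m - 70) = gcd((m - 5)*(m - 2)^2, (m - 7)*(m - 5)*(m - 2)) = m^2 - 7*m + 10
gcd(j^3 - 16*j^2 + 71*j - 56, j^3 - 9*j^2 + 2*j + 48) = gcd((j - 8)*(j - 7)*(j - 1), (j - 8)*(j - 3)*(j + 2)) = j - 8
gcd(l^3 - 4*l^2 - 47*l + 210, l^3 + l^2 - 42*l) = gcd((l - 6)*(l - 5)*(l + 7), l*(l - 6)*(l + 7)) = l^2 + l - 42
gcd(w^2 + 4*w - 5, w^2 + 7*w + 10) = w + 5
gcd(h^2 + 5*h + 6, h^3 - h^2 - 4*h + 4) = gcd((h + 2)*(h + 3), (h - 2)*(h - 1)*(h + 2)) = h + 2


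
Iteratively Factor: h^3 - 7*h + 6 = (h - 1)*(h^2 + h - 6) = (h - 1)*(h + 3)*(h - 2)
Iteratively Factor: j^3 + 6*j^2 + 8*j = (j)*(j^2 + 6*j + 8) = j*(j + 4)*(j + 2)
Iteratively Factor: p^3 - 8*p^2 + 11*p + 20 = (p + 1)*(p^2 - 9*p + 20) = (p - 5)*(p + 1)*(p - 4)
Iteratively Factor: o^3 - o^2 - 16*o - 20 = (o + 2)*(o^2 - 3*o - 10) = (o + 2)^2*(o - 5)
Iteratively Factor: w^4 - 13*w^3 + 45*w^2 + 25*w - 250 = (w - 5)*(w^3 - 8*w^2 + 5*w + 50) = (w - 5)^2*(w^2 - 3*w - 10) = (w - 5)^3*(w + 2)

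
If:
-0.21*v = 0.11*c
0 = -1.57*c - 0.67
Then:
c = -0.43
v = 0.22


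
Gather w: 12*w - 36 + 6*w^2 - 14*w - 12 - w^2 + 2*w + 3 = 5*w^2 - 45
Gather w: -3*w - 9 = -3*w - 9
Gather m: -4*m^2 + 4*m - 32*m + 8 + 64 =-4*m^2 - 28*m + 72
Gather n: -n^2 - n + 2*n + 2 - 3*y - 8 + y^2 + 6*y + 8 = -n^2 + n + y^2 + 3*y + 2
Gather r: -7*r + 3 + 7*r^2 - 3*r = 7*r^2 - 10*r + 3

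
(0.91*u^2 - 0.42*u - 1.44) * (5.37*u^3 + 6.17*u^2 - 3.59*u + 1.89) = 4.8867*u^5 + 3.3593*u^4 - 13.5911*u^3 - 5.6571*u^2 + 4.3758*u - 2.7216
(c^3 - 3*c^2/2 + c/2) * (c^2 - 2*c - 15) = c^5 - 7*c^4/2 - 23*c^3/2 + 43*c^2/2 - 15*c/2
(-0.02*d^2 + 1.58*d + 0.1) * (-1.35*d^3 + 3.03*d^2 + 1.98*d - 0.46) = 0.027*d^5 - 2.1936*d^4 + 4.6128*d^3 + 3.4406*d^2 - 0.5288*d - 0.046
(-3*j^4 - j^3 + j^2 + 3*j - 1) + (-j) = -3*j^4 - j^3 + j^2 + 2*j - 1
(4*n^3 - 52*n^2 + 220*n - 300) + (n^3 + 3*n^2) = 5*n^3 - 49*n^2 + 220*n - 300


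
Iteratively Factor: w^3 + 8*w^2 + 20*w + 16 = (w + 2)*(w^2 + 6*w + 8) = (w + 2)^2*(w + 4)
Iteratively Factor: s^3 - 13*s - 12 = (s + 3)*(s^2 - 3*s - 4) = (s + 1)*(s + 3)*(s - 4)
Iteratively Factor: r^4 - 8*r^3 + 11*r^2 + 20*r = (r + 1)*(r^3 - 9*r^2 + 20*r) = (r - 5)*(r + 1)*(r^2 - 4*r) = (r - 5)*(r - 4)*(r + 1)*(r)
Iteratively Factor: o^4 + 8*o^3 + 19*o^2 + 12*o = (o)*(o^3 + 8*o^2 + 19*o + 12) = o*(o + 3)*(o^2 + 5*o + 4) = o*(o + 3)*(o + 4)*(o + 1)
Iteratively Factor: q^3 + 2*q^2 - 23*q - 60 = (q + 3)*(q^2 - q - 20) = (q + 3)*(q + 4)*(q - 5)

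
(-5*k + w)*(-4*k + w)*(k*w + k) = 20*k^3*w + 20*k^3 - 9*k^2*w^2 - 9*k^2*w + k*w^3 + k*w^2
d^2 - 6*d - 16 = (d - 8)*(d + 2)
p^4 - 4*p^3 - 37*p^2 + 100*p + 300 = (p - 6)*(p - 5)*(p + 2)*(p + 5)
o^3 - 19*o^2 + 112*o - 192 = (o - 8)^2*(o - 3)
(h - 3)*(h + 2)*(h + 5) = h^3 + 4*h^2 - 11*h - 30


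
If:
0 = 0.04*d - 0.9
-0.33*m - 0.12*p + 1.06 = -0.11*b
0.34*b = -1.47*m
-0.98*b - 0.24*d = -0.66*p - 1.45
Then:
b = -41.97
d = 22.50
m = 9.71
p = -56.33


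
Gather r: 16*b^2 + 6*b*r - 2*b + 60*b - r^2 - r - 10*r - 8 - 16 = 16*b^2 + 58*b - r^2 + r*(6*b - 11) - 24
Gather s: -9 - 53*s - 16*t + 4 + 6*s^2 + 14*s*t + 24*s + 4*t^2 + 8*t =6*s^2 + s*(14*t - 29) + 4*t^2 - 8*t - 5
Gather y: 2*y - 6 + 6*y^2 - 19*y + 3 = 6*y^2 - 17*y - 3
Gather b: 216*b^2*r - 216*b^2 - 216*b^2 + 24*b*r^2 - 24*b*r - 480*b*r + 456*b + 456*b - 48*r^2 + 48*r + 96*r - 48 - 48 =b^2*(216*r - 432) + b*(24*r^2 - 504*r + 912) - 48*r^2 + 144*r - 96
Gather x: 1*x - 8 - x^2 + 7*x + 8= -x^2 + 8*x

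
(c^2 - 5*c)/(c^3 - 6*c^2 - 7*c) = (5 - c)/(-c^2 + 6*c + 7)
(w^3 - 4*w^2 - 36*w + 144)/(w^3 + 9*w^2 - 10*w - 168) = (w - 6)/(w + 7)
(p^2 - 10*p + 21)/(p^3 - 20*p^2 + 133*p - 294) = (p - 3)/(p^2 - 13*p + 42)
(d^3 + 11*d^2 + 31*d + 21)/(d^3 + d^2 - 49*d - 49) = (d + 3)/(d - 7)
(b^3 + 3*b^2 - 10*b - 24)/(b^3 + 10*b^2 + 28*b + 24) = (b^2 + b - 12)/(b^2 + 8*b + 12)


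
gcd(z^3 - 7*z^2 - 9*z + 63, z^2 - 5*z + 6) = z - 3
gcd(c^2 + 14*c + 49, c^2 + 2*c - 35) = c + 7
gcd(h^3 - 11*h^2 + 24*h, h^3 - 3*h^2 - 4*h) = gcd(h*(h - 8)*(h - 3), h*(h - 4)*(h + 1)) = h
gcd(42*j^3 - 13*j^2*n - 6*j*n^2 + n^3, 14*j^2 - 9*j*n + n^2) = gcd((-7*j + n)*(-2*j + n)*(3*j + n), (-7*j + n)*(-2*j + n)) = 14*j^2 - 9*j*n + n^2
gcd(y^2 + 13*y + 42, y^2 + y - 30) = y + 6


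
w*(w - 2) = w^2 - 2*w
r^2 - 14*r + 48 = (r - 8)*(r - 6)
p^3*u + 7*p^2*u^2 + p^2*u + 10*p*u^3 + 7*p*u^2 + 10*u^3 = (p + 2*u)*(p + 5*u)*(p*u + u)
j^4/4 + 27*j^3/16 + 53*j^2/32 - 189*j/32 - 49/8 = (j/4 + 1)*(j - 7/4)*(j + 1)*(j + 7/2)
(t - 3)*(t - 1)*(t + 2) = t^3 - 2*t^2 - 5*t + 6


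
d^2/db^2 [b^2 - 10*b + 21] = 2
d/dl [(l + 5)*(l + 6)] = 2*l + 11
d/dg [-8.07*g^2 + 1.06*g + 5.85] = 1.06 - 16.14*g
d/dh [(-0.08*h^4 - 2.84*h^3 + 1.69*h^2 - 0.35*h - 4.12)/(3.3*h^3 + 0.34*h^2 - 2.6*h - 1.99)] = (-0.264*h^6 - 0.0543999999999976*h^5 - 5.9186*h^4 + 17.7148*h^3 + 53.4678*h^2 - 3.9246*h - 10.0155)/(10.89*h^6 + 2.244*h^5 - 17.0444*h^4 - 14.902*h^3 + 5.4068*h^2 + 10.348*h + 3.9601)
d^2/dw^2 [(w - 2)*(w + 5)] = 2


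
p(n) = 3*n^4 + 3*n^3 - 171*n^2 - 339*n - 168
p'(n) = 12*n^3 + 9*n^2 - 342*n - 339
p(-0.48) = -44.85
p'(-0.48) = -174.09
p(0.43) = -345.05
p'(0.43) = -483.44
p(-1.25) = -9.97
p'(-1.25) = 79.12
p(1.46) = -1004.48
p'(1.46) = -781.79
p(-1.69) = -73.49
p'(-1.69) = 206.76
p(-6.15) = -957.00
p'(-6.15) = -686.60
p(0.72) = -498.80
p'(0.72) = -576.10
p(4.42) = -3603.04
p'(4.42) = -638.60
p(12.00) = 38532.00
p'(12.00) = 17589.00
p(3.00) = -2400.00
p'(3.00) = -960.00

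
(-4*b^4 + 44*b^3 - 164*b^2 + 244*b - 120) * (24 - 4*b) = 16*b^5 - 272*b^4 + 1712*b^3 - 4912*b^2 + 6336*b - 2880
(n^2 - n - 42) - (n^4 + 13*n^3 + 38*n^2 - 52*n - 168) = -n^4 - 13*n^3 - 37*n^2 + 51*n + 126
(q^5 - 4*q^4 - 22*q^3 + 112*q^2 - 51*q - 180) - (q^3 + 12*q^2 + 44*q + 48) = q^5 - 4*q^4 - 23*q^3 + 100*q^2 - 95*q - 228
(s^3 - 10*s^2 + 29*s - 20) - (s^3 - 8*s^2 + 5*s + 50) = -2*s^2 + 24*s - 70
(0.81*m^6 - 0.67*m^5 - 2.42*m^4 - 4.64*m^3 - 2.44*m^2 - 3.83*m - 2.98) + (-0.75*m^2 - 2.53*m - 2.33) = 0.81*m^6 - 0.67*m^5 - 2.42*m^4 - 4.64*m^3 - 3.19*m^2 - 6.36*m - 5.31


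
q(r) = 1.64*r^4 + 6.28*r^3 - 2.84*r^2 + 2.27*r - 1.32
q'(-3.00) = 11.75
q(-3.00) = -70.41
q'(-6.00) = -702.37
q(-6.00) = 651.78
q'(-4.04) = -99.85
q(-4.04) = -34.06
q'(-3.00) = 11.75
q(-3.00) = -70.41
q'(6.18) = 2235.06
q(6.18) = 3778.71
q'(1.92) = 107.25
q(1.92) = 59.31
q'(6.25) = 2304.27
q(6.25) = 3937.57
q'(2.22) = 154.28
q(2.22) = 98.27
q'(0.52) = 5.33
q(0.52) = 0.10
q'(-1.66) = 33.61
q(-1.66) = -29.19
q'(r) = 6.56*r^3 + 18.84*r^2 - 5.68*r + 2.27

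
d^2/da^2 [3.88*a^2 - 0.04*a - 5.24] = 7.76000000000000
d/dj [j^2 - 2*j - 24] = 2*j - 2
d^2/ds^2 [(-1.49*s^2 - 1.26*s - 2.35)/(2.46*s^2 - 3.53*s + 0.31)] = (-41.127756*s^3 - 78.509916*s^2 + 128.206836*s - 58.026024)/(14.886936*s^6 - 64.086444*s^5 + 97.58943*s^4 - 60.138845*s^3 + 12.297855*s^2 - 1.017699*s + 0.029791)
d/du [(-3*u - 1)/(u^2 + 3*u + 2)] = (3*u^2 + 2*u - 3)/(u^4 + 6*u^3 + 13*u^2 + 12*u + 4)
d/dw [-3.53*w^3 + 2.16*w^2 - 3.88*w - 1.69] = -10.59*w^2 + 4.32*w - 3.88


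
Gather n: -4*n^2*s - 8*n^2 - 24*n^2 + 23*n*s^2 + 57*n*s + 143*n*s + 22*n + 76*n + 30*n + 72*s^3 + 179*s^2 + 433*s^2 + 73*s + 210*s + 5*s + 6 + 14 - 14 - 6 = n^2*(-4*s - 32) + n*(23*s^2 + 200*s + 128) + 72*s^3 + 612*s^2 + 288*s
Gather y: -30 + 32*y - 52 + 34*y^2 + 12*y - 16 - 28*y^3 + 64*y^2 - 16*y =-28*y^3 + 98*y^2 + 28*y - 98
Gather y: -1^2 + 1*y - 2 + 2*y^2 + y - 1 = 2*y^2 + 2*y - 4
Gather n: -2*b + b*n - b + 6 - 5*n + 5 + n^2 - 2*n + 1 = -3*b + n^2 + n*(b - 7) + 12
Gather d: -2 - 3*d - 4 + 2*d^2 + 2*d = 2*d^2 - d - 6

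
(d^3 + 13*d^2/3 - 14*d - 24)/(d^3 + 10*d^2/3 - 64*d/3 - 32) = (d - 3)/(d - 4)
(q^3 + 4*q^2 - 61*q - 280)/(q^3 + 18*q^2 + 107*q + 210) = (q - 8)/(q + 6)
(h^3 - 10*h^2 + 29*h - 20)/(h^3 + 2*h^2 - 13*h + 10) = (h^2 - 9*h + 20)/(h^2 + 3*h - 10)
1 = 1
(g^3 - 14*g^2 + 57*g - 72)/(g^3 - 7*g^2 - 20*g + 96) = (g - 3)/(g + 4)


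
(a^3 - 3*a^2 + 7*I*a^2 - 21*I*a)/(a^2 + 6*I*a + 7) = a*(a - 3)/(a - I)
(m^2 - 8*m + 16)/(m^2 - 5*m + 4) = (m - 4)/(m - 1)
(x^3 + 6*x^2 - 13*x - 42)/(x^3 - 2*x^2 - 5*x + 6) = (x + 7)/(x - 1)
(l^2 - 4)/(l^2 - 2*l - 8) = (l - 2)/(l - 4)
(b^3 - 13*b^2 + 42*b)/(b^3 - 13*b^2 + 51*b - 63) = b*(b - 6)/(b^2 - 6*b + 9)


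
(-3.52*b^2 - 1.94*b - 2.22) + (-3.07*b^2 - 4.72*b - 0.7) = -6.59*b^2 - 6.66*b - 2.92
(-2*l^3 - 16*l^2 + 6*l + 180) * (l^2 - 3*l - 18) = -2*l^5 - 10*l^4 + 90*l^3 + 450*l^2 - 648*l - 3240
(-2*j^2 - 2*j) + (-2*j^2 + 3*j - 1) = -4*j^2 + j - 1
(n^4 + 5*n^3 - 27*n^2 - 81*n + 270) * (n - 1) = n^5 + 4*n^4 - 32*n^3 - 54*n^2 + 351*n - 270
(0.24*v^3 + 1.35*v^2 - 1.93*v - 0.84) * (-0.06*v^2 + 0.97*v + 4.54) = -0.0144*v^5 + 0.1518*v^4 + 2.5149*v^3 + 4.3073*v^2 - 9.577*v - 3.8136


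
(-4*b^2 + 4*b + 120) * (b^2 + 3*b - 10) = -4*b^4 - 8*b^3 + 172*b^2 + 320*b - 1200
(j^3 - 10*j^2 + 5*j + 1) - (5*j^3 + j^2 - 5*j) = -4*j^3 - 11*j^2 + 10*j + 1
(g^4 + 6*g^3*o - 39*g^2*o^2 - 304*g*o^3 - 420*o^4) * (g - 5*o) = g^5 + g^4*o - 69*g^3*o^2 - 109*g^2*o^3 + 1100*g*o^4 + 2100*o^5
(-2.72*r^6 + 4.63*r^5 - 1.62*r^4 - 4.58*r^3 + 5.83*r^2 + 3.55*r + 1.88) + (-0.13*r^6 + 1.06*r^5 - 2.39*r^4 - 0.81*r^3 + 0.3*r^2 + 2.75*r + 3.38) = -2.85*r^6 + 5.69*r^5 - 4.01*r^4 - 5.39*r^3 + 6.13*r^2 + 6.3*r + 5.26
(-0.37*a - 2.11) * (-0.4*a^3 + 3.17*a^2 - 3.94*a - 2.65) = 0.148*a^4 - 0.3289*a^3 - 5.2309*a^2 + 9.2939*a + 5.5915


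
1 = 1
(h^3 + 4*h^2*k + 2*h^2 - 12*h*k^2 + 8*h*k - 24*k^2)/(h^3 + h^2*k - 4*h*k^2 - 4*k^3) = (h^2 + 6*h*k + 2*h + 12*k)/(h^2 + 3*h*k + 2*k^2)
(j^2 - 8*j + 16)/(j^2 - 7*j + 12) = (j - 4)/(j - 3)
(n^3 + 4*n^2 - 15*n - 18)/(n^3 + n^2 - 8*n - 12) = (n^2 + 7*n + 6)/(n^2 + 4*n + 4)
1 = 1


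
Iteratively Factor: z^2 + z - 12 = (z + 4)*(z - 3)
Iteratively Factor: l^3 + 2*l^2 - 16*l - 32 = (l - 4)*(l^2 + 6*l + 8) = (l - 4)*(l + 2)*(l + 4)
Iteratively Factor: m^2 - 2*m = (m - 2)*(m)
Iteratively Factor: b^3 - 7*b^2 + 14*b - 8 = (b - 4)*(b^2 - 3*b + 2) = (b - 4)*(b - 2)*(b - 1)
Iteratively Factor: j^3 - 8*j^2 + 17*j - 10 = (j - 2)*(j^2 - 6*j + 5) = (j - 5)*(j - 2)*(j - 1)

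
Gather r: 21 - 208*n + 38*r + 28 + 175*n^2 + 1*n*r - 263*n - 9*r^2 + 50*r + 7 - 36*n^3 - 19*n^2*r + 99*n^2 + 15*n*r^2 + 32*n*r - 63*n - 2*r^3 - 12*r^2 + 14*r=-36*n^3 + 274*n^2 - 534*n - 2*r^3 + r^2*(15*n - 21) + r*(-19*n^2 + 33*n + 102) + 56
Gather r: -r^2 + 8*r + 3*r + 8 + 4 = -r^2 + 11*r + 12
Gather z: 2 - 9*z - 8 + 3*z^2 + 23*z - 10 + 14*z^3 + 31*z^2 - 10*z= 14*z^3 + 34*z^2 + 4*z - 16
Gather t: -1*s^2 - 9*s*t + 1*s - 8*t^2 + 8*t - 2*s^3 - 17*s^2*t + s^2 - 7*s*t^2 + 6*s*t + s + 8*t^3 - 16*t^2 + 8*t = -2*s^3 + 2*s + 8*t^3 + t^2*(-7*s - 24) + t*(-17*s^2 - 3*s + 16)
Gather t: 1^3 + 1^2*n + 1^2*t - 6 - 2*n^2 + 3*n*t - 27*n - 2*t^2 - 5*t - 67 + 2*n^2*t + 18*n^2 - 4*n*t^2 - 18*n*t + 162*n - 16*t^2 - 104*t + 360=16*n^2 + 136*n + t^2*(-4*n - 18) + t*(2*n^2 - 15*n - 108) + 288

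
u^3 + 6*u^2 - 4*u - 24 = (u - 2)*(u + 2)*(u + 6)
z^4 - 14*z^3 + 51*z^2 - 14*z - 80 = (z - 8)*(z - 5)*(z - 2)*(z + 1)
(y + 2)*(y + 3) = y^2 + 5*y + 6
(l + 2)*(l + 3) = l^2 + 5*l + 6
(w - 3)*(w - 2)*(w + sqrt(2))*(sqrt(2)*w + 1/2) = sqrt(2)*w^4 - 5*sqrt(2)*w^3 + 5*w^3/2 - 25*w^2/2 + 13*sqrt(2)*w^2/2 - 5*sqrt(2)*w/2 + 15*w + 3*sqrt(2)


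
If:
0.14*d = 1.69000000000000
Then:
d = 12.07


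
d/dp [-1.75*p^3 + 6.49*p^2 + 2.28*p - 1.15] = -5.25*p^2 + 12.98*p + 2.28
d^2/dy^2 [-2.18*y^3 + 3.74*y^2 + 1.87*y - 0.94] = 7.48 - 13.08*y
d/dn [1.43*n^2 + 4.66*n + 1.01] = 2.86*n + 4.66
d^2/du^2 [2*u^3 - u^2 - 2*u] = 12*u - 2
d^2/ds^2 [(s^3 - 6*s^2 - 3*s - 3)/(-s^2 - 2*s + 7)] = 2*(-20*s^3 + 177*s^2 - 66*s + 369)/(s^6 + 6*s^5 - 9*s^4 - 76*s^3 + 63*s^2 + 294*s - 343)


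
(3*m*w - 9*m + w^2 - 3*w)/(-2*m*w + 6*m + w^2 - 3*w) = (3*m + w)/(-2*m + w)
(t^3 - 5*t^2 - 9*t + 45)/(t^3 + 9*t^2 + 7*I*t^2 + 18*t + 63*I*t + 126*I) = (t^2 - 8*t + 15)/(t^2 + t*(6 + 7*I) + 42*I)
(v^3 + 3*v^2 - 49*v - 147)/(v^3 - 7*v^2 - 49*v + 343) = (v + 3)/(v - 7)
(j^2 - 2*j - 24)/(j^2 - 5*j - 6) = (j + 4)/(j + 1)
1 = 1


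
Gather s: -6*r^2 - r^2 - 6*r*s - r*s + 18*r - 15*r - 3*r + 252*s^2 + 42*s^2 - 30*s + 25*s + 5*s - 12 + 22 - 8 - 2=-7*r^2 - 7*r*s + 294*s^2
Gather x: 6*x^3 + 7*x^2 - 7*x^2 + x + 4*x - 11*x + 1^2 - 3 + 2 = 6*x^3 - 6*x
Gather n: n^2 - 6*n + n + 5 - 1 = n^2 - 5*n + 4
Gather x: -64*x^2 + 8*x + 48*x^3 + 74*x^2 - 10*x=48*x^3 + 10*x^2 - 2*x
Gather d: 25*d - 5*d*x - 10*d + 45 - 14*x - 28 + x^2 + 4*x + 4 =d*(15 - 5*x) + x^2 - 10*x + 21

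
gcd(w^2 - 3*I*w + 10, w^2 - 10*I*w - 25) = w - 5*I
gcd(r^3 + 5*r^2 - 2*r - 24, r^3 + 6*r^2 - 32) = r^2 + 2*r - 8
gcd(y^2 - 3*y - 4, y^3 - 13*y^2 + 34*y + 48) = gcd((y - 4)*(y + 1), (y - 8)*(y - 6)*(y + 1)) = y + 1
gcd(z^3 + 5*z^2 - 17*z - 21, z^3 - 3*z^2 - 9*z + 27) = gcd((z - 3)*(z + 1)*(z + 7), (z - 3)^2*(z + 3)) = z - 3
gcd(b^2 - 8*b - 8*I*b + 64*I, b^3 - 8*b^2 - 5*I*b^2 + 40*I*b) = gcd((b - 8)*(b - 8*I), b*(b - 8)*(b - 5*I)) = b - 8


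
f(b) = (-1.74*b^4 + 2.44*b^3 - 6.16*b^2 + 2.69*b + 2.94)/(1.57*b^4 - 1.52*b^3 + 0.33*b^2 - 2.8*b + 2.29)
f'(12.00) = 0.00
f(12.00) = -1.09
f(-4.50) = -1.33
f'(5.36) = 0.04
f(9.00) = -1.10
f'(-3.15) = -0.12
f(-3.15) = -1.45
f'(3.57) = 0.17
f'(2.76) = 0.46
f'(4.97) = 0.05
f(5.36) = -1.15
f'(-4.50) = -0.06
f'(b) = (-6.96*b^3 + 7.32*b^2 - 12.32*b + 2.69)/(1.57*b^4 - 1.52*b^3 + 0.33*b^2 - 2.8*b + 2.29) + (-6.28*b^3 + 4.56*b^2 - 0.66*b + 2.8)*(-1.74*b^4 + 2.44*b^3 - 6.16*b^2 + 2.69*b + 2.94)/(1.57*b^4 - 1.52*b^3 + 0.33*b^2 - 2.8*b + 2.29)^2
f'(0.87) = 354238.87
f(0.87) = 533.39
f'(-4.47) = -0.06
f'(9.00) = 0.00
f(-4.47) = -1.33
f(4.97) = -1.17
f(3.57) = -1.30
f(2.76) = -1.53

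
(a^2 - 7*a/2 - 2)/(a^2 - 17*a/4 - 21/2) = 2*(-2*a^2 + 7*a + 4)/(-4*a^2 + 17*a + 42)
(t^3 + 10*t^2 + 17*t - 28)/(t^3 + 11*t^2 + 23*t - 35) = (t + 4)/(t + 5)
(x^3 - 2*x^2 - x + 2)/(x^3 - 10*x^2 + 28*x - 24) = (x^2 - 1)/(x^2 - 8*x + 12)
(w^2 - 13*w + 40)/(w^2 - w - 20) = (w - 8)/(w + 4)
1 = 1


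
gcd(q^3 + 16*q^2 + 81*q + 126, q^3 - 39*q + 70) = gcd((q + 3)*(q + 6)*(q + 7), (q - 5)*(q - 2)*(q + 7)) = q + 7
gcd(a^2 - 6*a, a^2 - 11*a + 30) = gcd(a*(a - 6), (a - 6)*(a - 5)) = a - 6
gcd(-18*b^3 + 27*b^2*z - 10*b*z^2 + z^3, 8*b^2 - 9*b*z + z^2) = -b + z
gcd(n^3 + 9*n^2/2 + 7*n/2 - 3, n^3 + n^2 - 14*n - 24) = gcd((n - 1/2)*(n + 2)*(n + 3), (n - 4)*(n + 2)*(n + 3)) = n^2 + 5*n + 6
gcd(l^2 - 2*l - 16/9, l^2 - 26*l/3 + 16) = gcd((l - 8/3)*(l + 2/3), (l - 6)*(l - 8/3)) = l - 8/3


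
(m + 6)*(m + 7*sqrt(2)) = m^2 + 6*m + 7*sqrt(2)*m + 42*sqrt(2)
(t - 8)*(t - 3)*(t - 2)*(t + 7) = t^4 - 6*t^3 - 45*t^2 + 274*t - 336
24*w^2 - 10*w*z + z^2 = (-6*w + z)*(-4*w + z)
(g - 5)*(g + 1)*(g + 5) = g^3 + g^2 - 25*g - 25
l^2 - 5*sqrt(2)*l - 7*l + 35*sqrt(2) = (l - 7)*(l - 5*sqrt(2))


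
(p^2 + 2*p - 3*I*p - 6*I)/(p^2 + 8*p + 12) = (p - 3*I)/(p + 6)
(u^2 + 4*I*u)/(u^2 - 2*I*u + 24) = u/(u - 6*I)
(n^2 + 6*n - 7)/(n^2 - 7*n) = (n^2 + 6*n - 7)/(n*(n - 7))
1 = 1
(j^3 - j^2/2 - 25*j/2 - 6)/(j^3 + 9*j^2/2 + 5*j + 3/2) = (j - 4)/(j + 1)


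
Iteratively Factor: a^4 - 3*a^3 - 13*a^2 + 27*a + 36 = (a + 1)*(a^3 - 4*a^2 - 9*a + 36) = (a - 4)*(a + 1)*(a^2 - 9) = (a - 4)*(a - 3)*(a + 1)*(a + 3)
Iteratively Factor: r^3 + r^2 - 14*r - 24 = (r - 4)*(r^2 + 5*r + 6) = (r - 4)*(r + 3)*(r + 2)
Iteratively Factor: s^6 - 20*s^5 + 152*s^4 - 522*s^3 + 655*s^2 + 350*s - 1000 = (s + 1)*(s^5 - 21*s^4 + 173*s^3 - 695*s^2 + 1350*s - 1000) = (s - 2)*(s + 1)*(s^4 - 19*s^3 + 135*s^2 - 425*s + 500) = (s - 5)*(s - 2)*(s + 1)*(s^3 - 14*s^2 + 65*s - 100) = (s - 5)^2*(s - 2)*(s + 1)*(s^2 - 9*s + 20) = (s - 5)^2*(s - 4)*(s - 2)*(s + 1)*(s - 5)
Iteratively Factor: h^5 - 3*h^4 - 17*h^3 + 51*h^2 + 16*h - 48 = (h - 4)*(h^4 + h^3 - 13*h^2 - h + 12) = (h - 4)*(h + 4)*(h^3 - 3*h^2 - h + 3) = (h - 4)*(h - 3)*(h + 4)*(h^2 - 1) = (h - 4)*(h - 3)*(h + 1)*(h + 4)*(h - 1)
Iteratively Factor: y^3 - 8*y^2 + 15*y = (y)*(y^2 - 8*y + 15) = y*(y - 5)*(y - 3)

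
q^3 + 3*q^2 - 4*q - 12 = (q - 2)*(q + 2)*(q + 3)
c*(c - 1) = c^2 - c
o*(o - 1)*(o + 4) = o^3 + 3*o^2 - 4*o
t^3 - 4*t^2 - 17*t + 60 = (t - 5)*(t - 3)*(t + 4)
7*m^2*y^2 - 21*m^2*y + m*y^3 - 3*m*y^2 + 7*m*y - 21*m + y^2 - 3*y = (7*m + y)*(y - 3)*(m*y + 1)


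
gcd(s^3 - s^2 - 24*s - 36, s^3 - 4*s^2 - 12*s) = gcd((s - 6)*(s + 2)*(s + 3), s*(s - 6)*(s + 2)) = s^2 - 4*s - 12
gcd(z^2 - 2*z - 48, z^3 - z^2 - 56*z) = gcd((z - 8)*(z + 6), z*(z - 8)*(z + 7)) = z - 8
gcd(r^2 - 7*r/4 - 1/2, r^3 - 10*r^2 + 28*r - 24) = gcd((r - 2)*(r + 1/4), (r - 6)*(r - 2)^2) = r - 2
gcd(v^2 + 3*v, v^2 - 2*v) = v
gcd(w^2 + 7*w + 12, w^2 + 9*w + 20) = w + 4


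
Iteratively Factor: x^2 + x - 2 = (x - 1)*(x + 2)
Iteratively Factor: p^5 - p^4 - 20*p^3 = (p + 4)*(p^4 - 5*p^3) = p*(p + 4)*(p^3 - 5*p^2) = p^2*(p + 4)*(p^2 - 5*p) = p^3*(p + 4)*(p - 5)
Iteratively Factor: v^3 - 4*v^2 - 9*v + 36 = (v - 3)*(v^2 - v - 12) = (v - 3)*(v + 3)*(v - 4)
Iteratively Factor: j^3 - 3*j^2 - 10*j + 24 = (j - 2)*(j^2 - j - 12) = (j - 2)*(j + 3)*(j - 4)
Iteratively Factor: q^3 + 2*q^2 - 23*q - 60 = (q - 5)*(q^2 + 7*q + 12) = (q - 5)*(q + 4)*(q + 3)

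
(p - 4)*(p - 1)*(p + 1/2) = p^3 - 9*p^2/2 + 3*p/2 + 2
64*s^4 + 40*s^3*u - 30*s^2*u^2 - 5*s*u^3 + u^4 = (-8*s + u)*(-2*s + u)*(s + u)*(4*s + u)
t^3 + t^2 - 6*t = t*(t - 2)*(t + 3)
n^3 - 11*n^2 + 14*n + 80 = (n - 8)*(n - 5)*(n + 2)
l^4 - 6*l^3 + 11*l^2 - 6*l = l*(l - 3)*(l - 2)*(l - 1)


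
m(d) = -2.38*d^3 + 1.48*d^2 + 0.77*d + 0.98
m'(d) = -7.14*d^2 + 2.96*d + 0.77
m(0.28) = 1.26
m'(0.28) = 1.04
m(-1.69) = 15.39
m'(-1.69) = -24.62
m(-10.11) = 2603.88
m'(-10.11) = -758.95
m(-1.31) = 7.86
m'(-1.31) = -15.36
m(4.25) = -151.72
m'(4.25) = -115.62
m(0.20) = 1.17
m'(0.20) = 1.08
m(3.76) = -101.72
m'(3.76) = -89.04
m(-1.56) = 12.42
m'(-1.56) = -21.22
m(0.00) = 0.98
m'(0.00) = 0.77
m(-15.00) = 8354.93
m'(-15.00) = -1650.13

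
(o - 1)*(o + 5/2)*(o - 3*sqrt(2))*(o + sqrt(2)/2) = o^4 - 5*sqrt(2)*o^3/2 + 3*o^3/2 - 11*o^2/2 - 15*sqrt(2)*o^2/4 - 9*o/2 + 25*sqrt(2)*o/4 + 15/2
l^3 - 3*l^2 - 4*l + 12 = (l - 3)*(l - 2)*(l + 2)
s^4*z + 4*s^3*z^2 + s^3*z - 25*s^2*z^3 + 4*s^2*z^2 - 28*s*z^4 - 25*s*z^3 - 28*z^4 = (s - 4*z)*(s + z)*(s + 7*z)*(s*z + z)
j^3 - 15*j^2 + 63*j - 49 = (j - 7)^2*(j - 1)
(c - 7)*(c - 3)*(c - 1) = c^3 - 11*c^2 + 31*c - 21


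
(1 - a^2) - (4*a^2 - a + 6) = -5*a^2 + a - 5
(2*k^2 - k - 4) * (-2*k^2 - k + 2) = -4*k^4 + 13*k^2 + 2*k - 8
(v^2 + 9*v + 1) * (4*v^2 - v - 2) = 4*v^4 + 35*v^3 - 7*v^2 - 19*v - 2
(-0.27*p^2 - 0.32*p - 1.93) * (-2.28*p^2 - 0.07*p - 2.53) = 0.6156*p^4 + 0.7485*p^3 + 5.1059*p^2 + 0.9447*p + 4.8829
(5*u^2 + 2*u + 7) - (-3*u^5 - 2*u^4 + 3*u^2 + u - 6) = 3*u^5 + 2*u^4 + 2*u^2 + u + 13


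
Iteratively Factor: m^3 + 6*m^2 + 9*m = (m + 3)*(m^2 + 3*m) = m*(m + 3)*(m + 3)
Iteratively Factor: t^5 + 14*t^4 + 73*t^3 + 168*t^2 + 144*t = (t + 4)*(t^4 + 10*t^3 + 33*t^2 + 36*t) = (t + 4)^2*(t^3 + 6*t^2 + 9*t) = (t + 3)*(t + 4)^2*(t^2 + 3*t) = t*(t + 3)*(t + 4)^2*(t + 3)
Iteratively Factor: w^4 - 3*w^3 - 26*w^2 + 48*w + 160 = (w + 4)*(w^3 - 7*w^2 + 2*w + 40) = (w - 5)*(w + 4)*(w^2 - 2*w - 8) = (w - 5)*(w - 4)*(w + 4)*(w + 2)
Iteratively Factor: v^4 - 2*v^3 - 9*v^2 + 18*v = (v)*(v^3 - 2*v^2 - 9*v + 18) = v*(v + 3)*(v^2 - 5*v + 6) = v*(v - 3)*(v + 3)*(v - 2)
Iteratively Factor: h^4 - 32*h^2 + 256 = (h + 4)*(h^3 - 4*h^2 - 16*h + 64) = (h - 4)*(h + 4)*(h^2 - 16) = (h - 4)^2*(h + 4)*(h + 4)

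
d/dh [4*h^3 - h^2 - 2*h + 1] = 12*h^2 - 2*h - 2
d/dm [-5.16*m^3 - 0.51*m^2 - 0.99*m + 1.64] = -15.48*m^2 - 1.02*m - 0.99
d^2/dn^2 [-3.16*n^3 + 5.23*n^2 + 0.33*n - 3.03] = 10.46 - 18.96*n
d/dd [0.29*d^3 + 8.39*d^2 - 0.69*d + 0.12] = 0.87*d^2 + 16.78*d - 0.69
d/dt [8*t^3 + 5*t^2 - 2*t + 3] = 24*t^2 + 10*t - 2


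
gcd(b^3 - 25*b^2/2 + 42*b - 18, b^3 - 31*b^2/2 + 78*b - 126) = b^2 - 12*b + 36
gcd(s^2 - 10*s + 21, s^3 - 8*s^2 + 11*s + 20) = 1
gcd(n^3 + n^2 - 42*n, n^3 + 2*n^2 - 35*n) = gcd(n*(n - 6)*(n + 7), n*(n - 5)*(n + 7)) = n^2 + 7*n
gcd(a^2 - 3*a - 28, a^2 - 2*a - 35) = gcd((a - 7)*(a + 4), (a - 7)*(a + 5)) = a - 7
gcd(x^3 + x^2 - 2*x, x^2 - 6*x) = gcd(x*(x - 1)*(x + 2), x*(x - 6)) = x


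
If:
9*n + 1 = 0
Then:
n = -1/9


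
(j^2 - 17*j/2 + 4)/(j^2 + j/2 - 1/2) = (j - 8)/(j + 1)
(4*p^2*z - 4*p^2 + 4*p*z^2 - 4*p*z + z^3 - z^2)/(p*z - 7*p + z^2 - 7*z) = (4*p^2*z - 4*p^2 + 4*p*z^2 - 4*p*z + z^3 - z^2)/(p*z - 7*p + z^2 - 7*z)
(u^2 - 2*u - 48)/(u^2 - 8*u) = (u + 6)/u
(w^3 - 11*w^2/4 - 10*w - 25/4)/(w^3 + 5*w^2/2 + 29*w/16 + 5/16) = 4*(w - 5)/(4*w + 1)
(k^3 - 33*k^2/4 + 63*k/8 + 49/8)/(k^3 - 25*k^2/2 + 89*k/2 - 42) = (8*k^2 - 10*k - 7)/(4*(2*k^2 - 11*k + 12))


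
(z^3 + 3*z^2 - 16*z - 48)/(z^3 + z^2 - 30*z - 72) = (z - 4)/(z - 6)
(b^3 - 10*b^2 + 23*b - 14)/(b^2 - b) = b - 9 + 14/b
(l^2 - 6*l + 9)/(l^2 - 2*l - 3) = (l - 3)/(l + 1)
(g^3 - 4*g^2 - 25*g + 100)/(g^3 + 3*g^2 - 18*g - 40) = (g - 5)/(g + 2)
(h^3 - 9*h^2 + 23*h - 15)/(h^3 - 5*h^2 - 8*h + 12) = (h^2 - 8*h + 15)/(h^2 - 4*h - 12)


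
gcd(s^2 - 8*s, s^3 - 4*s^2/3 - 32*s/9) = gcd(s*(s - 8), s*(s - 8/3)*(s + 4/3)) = s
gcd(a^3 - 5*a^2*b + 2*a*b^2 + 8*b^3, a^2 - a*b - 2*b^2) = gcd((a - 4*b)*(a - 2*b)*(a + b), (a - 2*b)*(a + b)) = a^2 - a*b - 2*b^2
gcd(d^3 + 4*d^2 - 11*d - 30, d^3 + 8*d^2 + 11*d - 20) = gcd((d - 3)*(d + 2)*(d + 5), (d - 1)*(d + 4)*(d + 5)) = d + 5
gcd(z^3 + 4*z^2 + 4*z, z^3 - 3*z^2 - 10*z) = z^2 + 2*z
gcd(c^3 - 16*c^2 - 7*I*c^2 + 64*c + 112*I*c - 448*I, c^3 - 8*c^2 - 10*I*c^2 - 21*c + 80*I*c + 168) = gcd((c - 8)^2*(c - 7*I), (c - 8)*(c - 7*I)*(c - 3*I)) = c^2 + c*(-8 - 7*I) + 56*I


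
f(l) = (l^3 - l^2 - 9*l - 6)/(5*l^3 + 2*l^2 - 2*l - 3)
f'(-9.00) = 0.00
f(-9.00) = 0.21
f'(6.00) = 0.02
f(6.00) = 0.11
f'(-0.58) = 3.40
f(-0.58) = 0.61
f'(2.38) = 0.41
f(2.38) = -0.28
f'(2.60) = 0.30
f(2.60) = -0.20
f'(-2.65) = -0.10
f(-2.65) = 0.10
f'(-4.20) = -0.02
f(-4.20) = 0.18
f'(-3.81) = -0.03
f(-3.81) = 0.17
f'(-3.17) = -0.06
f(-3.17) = 0.14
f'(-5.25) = -0.01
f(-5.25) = 0.20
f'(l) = (-15*l^2 - 4*l + 2)*(l^3 - l^2 - 9*l - 6)/(5*l^3 + 2*l^2 - 2*l - 3)^2 + (3*l^2 - 2*l - 9)/(5*l^3 + 2*l^2 - 2*l - 3) = (7*l^4 + 86*l^3 + 101*l^2 + 30*l + 15)/(25*l^6 + 20*l^5 - 16*l^4 - 38*l^3 - 8*l^2 + 12*l + 9)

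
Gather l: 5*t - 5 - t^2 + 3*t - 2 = -t^2 + 8*t - 7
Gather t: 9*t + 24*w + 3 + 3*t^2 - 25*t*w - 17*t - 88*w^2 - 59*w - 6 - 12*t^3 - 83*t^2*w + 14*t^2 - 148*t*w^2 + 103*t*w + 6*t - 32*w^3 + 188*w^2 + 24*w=-12*t^3 + t^2*(17 - 83*w) + t*(-148*w^2 + 78*w - 2) - 32*w^3 + 100*w^2 - 11*w - 3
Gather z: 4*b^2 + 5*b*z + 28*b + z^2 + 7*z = 4*b^2 + 28*b + z^2 + z*(5*b + 7)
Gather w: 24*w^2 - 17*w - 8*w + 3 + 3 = 24*w^2 - 25*w + 6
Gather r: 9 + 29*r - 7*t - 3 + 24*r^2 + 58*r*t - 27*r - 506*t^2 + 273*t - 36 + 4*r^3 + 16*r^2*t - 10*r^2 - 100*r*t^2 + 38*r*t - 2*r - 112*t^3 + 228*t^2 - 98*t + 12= 4*r^3 + r^2*(16*t + 14) + r*(-100*t^2 + 96*t) - 112*t^3 - 278*t^2 + 168*t - 18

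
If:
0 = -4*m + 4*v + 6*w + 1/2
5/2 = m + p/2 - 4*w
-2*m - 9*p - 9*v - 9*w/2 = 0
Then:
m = 9*w + 351/56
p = -10*w - 211/28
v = 15*w/2 + 43/7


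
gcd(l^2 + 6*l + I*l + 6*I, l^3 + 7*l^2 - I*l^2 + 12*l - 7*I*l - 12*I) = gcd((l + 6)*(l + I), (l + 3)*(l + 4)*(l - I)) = 1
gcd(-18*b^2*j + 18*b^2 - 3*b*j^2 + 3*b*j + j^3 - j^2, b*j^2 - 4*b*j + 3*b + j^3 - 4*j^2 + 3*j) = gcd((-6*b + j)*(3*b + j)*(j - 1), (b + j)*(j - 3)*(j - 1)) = j - 1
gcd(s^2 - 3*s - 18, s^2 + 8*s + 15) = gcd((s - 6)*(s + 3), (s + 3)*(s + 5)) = s + 3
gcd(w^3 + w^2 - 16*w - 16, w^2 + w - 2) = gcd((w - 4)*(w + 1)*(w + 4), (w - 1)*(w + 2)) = 1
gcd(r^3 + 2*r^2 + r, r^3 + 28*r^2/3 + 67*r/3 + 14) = r + 1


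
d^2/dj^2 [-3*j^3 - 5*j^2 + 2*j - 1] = -18*j - 10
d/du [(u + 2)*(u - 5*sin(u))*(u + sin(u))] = (u + 2)*(u - 5*sin(u))*(cos(u) + 1) - (u + 2)*(u + sin(u))*(5*cos(u) - 1) + (u - 5*sin(u))*(u + sin(u))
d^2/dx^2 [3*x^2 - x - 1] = 6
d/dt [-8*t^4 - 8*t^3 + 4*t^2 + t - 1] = -32*t^3 - 24*t^2 + 8*t + 1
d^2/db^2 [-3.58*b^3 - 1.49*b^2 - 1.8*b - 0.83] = -21.48*b - 2.98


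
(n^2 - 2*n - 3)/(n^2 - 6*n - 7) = (n - 3)/(n - 7)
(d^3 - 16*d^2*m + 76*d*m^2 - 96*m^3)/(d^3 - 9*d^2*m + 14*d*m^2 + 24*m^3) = (d^2 - 10*d*m + 16*m^2)/(d^2 - 3*d*m - 4*m^2)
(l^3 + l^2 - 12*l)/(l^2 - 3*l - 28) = l*(l - 3)/(l - 7)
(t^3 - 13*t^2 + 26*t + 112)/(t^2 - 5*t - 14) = t - 8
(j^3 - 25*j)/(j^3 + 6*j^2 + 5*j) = (j - 5)/(j + 1)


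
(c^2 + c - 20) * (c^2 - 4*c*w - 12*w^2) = c^4 - 4*c^3*w + c^3 - 12*c^2*w^2 - 4*c^2*w - 20*c^2 - 12*c*w^2 + 80*c*w + 240*w^2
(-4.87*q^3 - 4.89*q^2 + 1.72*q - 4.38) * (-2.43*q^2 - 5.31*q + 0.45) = 11.8341*q^5 + 37.7424*q^4 + 19.5948*q^3 - 0.690299999999999*q^2 + 24.0318*q - 1.971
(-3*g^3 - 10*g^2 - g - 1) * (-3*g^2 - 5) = 9*g^5 + 30*g^4 + 18*g^3 + 53*g^2 + 5*g + 5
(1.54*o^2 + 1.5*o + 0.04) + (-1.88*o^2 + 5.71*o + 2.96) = -0.34*o^2 + 7.21*o + 3.0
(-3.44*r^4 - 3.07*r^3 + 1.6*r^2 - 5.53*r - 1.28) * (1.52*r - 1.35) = -5.2288*r^5 - 0.0223999999999993*r^4 + 6.5765*r^3 - 10.5656*r^2 + 5.5199*r + 1.728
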